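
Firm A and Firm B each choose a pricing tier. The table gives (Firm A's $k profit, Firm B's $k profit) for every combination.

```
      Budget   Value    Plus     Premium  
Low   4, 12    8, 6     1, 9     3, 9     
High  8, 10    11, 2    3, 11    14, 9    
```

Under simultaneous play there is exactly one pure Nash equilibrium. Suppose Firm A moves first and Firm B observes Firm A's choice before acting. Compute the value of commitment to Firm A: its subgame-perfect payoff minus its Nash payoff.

Firm B best-responds to each possible Firm A move:
- Low: Firm B compares 12, 6, 9, 9 and picks Budget; Firm A would get 4.
- High: Firm B compares 10, 2, 11, 9 and picks Plus; Firm A would get 3.
Among 4, 3, the best is 4 at Low. Subgame-perfect outcome: (Low, Budget) with payoffs (4, 12).
Now find the simultaneous Nash equilibrium.
Firm A's best replies: Budget→High; Value→High; Plus→High; Premium→High.
Firm B's best replies: Low→Budget; High→Plus.
The unique mutual best reply is (High, Plus), giving (3, 11).
Firm A's commitment gain: 4 − 3 = 1.

1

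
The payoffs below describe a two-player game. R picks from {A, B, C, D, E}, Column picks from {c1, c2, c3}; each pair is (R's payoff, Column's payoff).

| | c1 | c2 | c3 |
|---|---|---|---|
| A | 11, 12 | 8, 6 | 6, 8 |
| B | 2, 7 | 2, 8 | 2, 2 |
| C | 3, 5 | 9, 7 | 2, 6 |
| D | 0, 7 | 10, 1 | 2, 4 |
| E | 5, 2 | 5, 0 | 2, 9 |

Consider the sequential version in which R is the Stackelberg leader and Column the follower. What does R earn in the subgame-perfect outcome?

11

Solve by backward induction (R leads).
- A: BR = c1, leader payoff 11.
- B: BR = c2, leader payoff 2.
- C: BR = c2, leader payoff 9.
- D: BR = c1, leader payoff 0.
- E: BR = c3, leader payoff 2.
Maximizing over 11, 2, 9, 0, 2, R chooses A. Subgame-perfect outcome: (A, c1) with payoffs (11, 12).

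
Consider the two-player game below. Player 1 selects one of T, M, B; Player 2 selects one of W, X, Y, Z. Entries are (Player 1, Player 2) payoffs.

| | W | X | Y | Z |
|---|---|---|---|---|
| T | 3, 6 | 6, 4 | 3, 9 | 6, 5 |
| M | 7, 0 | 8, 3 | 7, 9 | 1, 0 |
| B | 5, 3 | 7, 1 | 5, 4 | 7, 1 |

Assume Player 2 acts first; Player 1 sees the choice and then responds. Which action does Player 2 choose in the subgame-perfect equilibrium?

Y

Backward induction with Player 2 moving first.
- W → Player 1 plays M (best of 3, 7, 5); Player 2 gets 0.
- X → Player 1 plays M (best of 6, 8, 7); Player 2 gets 3.
- Y → Player 1 plays M (best of 3, 7, 5); Player 2 gets 9.
- Z → Player 1 plays B (best of 6, 1, 7); Player 2 gets 1.
Player 2's induced payoffs are 0, 3, 9, 1, so Player 2 commits to Y. Subgame-perfect outcome: (M, Y) with payoffs (7, 9).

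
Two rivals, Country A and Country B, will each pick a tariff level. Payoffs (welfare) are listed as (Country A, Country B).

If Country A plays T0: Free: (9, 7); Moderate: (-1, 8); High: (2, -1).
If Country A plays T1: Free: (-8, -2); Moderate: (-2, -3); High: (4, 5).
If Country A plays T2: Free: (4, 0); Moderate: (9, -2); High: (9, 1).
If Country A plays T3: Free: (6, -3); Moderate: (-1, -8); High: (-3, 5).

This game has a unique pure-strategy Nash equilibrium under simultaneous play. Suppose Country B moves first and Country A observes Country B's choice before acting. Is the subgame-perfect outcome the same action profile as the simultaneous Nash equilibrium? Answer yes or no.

Work backward from Country A's decision.
- Free → Country A plays T0 (best of 9, -8, 4, 6); Country B gets 7.
- Moderate → Country A plays T2 (best of -1, -2, 9, -1); Country B gets -2.
- High → Country A plays T2 (best of 2, 4, 9, -3); Country B gets 1.
Maximizing over 7, -2, 1, Country B chooses Free. Subgame-perfect outcome: (T0, Free) with payoffs (9, 7).
Now find the simultaneous Nash equilibrium.
Country A's best replies: Free→T0; Moderate→T2; High→T2.
Country B's best replies: T0→Moderate; T1→High; T2→High; T3→High.
Only (T2, High) has each player best-responding; Nash payoffs (9, 1).
Sequential outcome (T0, Free) differs from the Nash profile (T2, High).

no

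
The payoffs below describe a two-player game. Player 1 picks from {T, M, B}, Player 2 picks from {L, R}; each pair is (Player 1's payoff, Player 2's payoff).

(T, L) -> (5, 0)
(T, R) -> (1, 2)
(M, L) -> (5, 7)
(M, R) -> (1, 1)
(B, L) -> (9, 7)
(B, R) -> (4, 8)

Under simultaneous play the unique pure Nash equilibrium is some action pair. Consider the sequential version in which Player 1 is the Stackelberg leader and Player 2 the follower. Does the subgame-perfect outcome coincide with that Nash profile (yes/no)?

Backward induction with Player 1 moving first.
- T: BR = R, leader payoff 1.
- M: BR = L, leader payoff 5.
- B: BR = R, leader payoff 4.
Player 1's induced payoffs are 1, 5, 4, so Player 1 commits to M. Subgame-perfect outcome: (M, L) with payoffs (5, 7).
Now find the simultaneous Nash equilibrium.
Player 1's best replies: L→B; R→B.
Player 2's best replies: T→R; M→L; B→R.
Only (B, R) has each player best-responding; Nash payoffs (4, 8).
Sequential outcome (M, L) differs from the Nash profile (B, R).

no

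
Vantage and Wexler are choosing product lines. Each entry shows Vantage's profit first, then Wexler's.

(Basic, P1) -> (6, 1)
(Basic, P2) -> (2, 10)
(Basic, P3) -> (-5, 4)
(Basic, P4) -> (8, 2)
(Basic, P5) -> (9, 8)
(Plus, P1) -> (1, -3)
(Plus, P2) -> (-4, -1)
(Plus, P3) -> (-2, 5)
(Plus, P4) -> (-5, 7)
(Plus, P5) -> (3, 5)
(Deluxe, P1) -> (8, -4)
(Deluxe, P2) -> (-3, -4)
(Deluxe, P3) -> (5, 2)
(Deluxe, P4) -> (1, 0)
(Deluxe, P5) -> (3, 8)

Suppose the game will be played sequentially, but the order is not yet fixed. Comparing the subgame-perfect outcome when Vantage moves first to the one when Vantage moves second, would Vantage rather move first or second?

first

If Vantage leads: Wexler's best replies are Basic→P2, Plus→P4, Deluxe→P5; Vantage's induced payoffs 2, -5, 3; outcome (Deluxe, P5), payoffs (3, 8).
If Wexler leads: Vantage's best replies are P1→Deluxe, P2→Basic, P3→Deluxe, P4→Basic, P5→Basic; Wexler's induced payoffs -4, 10, 2, 2, 8; outcome (Basic, P2), payoffs (2, 10).
Vantage gets 3 moving first and 2 moving second, so Vantage prefers to move first.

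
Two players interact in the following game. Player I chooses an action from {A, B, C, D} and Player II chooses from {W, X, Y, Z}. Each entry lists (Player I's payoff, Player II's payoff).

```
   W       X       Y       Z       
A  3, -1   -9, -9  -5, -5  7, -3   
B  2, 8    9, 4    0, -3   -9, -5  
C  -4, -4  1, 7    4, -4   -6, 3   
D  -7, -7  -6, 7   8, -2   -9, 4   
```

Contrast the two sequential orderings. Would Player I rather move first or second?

If Player I leads: Player II's best replies are A→W, B→W, C→X, D→X; Player I's induced payoffs 3, 2, 1, -6; outcome (A, W), payoffs (3, -1).
If Player II leads: Player I's best replies are W→A, X→B, Y→D, Z→A; Player II's induced payoffs -1, 4, -2, -3; outcome (B, X), payoffs (9, 4).
Player I gets 3 moving first and 9 moving second, so Player I prefers to move second.

second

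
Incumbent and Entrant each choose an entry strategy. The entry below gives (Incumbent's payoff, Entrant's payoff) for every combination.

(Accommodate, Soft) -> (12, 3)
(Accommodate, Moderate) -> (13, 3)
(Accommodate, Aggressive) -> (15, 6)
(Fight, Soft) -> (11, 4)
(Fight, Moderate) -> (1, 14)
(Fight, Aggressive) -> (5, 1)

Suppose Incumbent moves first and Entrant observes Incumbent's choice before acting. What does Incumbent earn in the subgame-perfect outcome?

15

Entrant best-responds to each possible Incumbent move:
- Accommodate: Entrant compares 3, 3, 6 and picks Aggressive; Incumbent would get 15.
- Fight: Entrant compares 4, 14, 1 and picks Moderate; Incumbent would get 1.
Incumbent's induced payoffs are 15, 1, so Incumbent commits to Accommodate. Subgame-perfect outcome: (Accommodate, Aggressive) with payoffs (15, 6).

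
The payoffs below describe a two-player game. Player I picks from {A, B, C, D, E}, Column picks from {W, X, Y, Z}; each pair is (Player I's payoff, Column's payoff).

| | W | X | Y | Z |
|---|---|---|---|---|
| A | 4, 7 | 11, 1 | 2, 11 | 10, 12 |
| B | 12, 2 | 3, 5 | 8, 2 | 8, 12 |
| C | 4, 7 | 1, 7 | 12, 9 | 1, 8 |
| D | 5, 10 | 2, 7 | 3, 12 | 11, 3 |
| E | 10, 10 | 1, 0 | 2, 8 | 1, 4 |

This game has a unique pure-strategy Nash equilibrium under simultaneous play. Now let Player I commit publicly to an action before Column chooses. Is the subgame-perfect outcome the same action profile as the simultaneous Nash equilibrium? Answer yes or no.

yes

Column best-responds to each possible Player I move:
- A: BR = Z, leader payoff 10.
- B: BR = Z, leader payoff 8.
- C: BR = Y, leader payoff 12.
- D: BR = Y, leader payoff 3.
- E: BR = W, leader payoff 10.
Player I's induced payoffs are 10, 8, 12, 3, 10, so Player I commits to C. Subgame-perfect outcome: (C, Y) with payoffs (12, 9).
For the simultaneous game, intersect best replies.
Player I's best replies: W→B; X→A; Y→C; Z→D.
Column's best replies: A→Z; B→Z; C→Y; D→Y; E→W.
The unique mutual best reply is (C, Y), giving (12, 9).
Sequential outcome (C, Y) coincides with the Nash profile (C, Y).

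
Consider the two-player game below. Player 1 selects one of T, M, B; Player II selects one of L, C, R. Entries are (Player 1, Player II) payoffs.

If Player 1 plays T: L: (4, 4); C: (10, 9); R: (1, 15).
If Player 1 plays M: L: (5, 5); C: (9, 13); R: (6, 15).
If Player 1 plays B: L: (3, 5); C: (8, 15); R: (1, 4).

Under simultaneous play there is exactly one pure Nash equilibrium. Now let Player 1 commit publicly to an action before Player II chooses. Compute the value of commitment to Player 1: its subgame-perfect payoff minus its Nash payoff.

2

Work backward from Player II's decision.
- T → Player II plays R (best of 4, 9, 15); Player 1 gets 1.
- M → Player II plays R (best of 5, 13, 15); Player 1 gets 6.
- B → Player II plays C (best of 5, 15, 4); Player 1 gets 8.
Player 1's induced payoffs are 1, 6, 8, so Player 1 commits to B. Subgame-perfect outcome: (B, C) with payoffs (8, 15).
Now find the simultaneous Nash equilibrium.
Player 1's best replies: L→M; C→T; R→M.
Player II's best replies: T→R; M→R; B→C.
Only (M, R) has each player best-responding; Nash payoffs (6, 15).
Player 1's commitment gain: 8 − 6 = 2.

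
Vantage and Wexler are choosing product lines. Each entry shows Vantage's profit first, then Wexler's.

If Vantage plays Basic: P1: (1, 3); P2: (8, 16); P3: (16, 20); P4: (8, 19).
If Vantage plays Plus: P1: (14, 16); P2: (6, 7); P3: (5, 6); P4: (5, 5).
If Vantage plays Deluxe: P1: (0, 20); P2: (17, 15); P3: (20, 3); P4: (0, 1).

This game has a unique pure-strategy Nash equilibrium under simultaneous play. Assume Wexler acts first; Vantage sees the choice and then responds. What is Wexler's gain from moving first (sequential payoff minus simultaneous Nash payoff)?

Vantage best-responds to each possible Wexler move:
- P1 → Vantage plays Plus (best of 1, 14, 0); Wexler gets 16.
- P2 → Vantage plays Deluxe (best of 8, 6, 17); Wexler gets 15.
- P3 → Vantage plays Deluxe (best of 16, 5, 20); Wexler gets 3.
- P4 → Vantage plays Basic (best of 8, 5, 0); Wexler gets 19.
Among 16, 15, 3, 19, the best is 19 at P4. Subgame-perfect outcome: (Basic, P4) with payoffs (8, 19).
For the simultaneous game, intersect best replies.
Vantage's best replies: P1→Plus; P2→Deluxe; P3→Deluxe; P4→Basic.
Wexler's best replies: Basic→P3; Plus→P1; Deluxe→P1.
The unique mutual best reply is (Plus, P1), giving (14, 16).
Wexler's commitment gain: 19 − 16 = 3.

3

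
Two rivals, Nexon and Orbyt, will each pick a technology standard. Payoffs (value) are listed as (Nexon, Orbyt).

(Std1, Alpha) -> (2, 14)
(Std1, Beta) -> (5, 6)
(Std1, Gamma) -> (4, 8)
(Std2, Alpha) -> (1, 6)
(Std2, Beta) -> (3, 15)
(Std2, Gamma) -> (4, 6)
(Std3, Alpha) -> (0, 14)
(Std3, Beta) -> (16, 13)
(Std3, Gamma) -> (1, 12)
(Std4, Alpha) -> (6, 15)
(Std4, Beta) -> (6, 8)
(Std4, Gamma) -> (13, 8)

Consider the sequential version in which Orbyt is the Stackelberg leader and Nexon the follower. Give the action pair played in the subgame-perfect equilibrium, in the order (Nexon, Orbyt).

Backward induction with Orbyt moving first.
- Alpha → Nexon plays Std4 (best of 2, 1, 0, 6); Orbyt gets 15.
- Beta → Nexon plays Std3 (best of 5, 3, 16, 6); Orbyt gets 13.
- Gamma → Nexon plays Std4 (best of 4, 4, 1, 13); Orbyt gets 8.
Orbyt's induced payoffs are 15, 13, 8, so Orbyt commits to Alpha. Subgame-perfect outcome: (Std4, Alpha) with payoffs (6, 15).

(Std4, Alpha)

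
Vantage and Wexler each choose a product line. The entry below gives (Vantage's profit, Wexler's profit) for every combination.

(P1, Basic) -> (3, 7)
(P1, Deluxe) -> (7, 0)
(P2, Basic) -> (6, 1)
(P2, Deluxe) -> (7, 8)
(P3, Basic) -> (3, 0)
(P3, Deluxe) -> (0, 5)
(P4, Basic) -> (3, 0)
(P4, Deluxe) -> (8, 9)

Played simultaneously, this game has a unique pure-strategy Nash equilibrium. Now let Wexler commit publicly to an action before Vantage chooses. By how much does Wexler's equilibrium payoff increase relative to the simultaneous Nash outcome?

0

Solve by backward induction (Wexler leads).
- Basic: Vantage compares 3, 6, 3, 3 and picks P2; Wexler would get 1.
- Deluxe: Vantage compares 7, 7, 0, 8 and picks P4; Wexler would get 9.
Maximizing over 1, 9, Wexler chooses Deluxe. Subgame-perfect outcome: (P4, Deluxe) with payoffs (8, 9).
For the simultaneous game, intersect best replies.
Vantage's best replies: Basic→P2; Deluxe→P4.
Wexler's best replies: P1→Basic; P2→Deluxe; P3→Deluxe; P4→Deluxe.
Only (P4, Deluxe) has each player best-responding; Nash payoffs (8, 9).
Wexler's commitment gain: 9 − 9 = 0.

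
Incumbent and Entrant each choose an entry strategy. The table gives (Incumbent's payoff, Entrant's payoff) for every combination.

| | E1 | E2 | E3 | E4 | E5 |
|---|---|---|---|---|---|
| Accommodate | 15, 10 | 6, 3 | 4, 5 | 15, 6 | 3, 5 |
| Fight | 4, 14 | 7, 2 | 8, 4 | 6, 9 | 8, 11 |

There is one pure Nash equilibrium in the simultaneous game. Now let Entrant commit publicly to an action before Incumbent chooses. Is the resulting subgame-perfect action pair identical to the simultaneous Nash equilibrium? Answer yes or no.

no

Work backward from Incumbent's decision.
- E1 → Incumbent plays Accommodate (best of 15, 4); Entrant gets 10.
- E2 → Incumbent plays Fight (best of 6, 7); Entrant gets 2.
- E3 → Incumbent plays Fight (best of 4, 8); Entrant gets 4.
- E4 → Incumbent plays Accommodate (best of 15, 6); Entrant gets 6.
- E5 → Incumbent plays Fight (best of 3, 8); Entrant gets 11.
Maximizing over 10, 2, 4, 6, 11, Entrant chooses E5. Subgame-perfect outcome: (Fight, E5) with payoffs (8, 11).
Now find the simultaneous Nash equilibrium.
Incumbent's best replies: E1→Accommodate; E2→Fight; E3→Fight; E4→Accommodate; E5→Fight.
Entrant's best replies: Accommodate→E1; Fight→E1.
Only (Accommodate, E1) has each player best-responding; Nash payoffs (15, 10).
Sequential outcome (Fight, E5) differs from the Nash profile (Accommodate, E1).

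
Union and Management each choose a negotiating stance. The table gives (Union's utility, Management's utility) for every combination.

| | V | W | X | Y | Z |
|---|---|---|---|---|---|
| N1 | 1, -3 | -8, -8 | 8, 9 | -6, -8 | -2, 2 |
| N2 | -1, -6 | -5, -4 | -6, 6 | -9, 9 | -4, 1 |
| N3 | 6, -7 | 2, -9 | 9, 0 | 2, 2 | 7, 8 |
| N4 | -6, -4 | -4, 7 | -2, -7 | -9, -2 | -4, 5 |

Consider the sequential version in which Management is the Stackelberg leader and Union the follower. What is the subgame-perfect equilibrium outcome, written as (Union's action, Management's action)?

(N3, Z)

Union best-responds to each possible Management move:
- V: BR = N3, leader payoff -7.
- W: BR = N3, leader payoff -9.
- X: BR = N3, leader payoff 0.
- Y: BR = N3, leader payoff 2.
- Z: BR = N3, leader payoff 8.
Management's induced payoffs are -7, -9, 0, 2, 8, so Management commits to Z. Subgame-perfect outcome: (N3, Z) with payoffs (7, 8).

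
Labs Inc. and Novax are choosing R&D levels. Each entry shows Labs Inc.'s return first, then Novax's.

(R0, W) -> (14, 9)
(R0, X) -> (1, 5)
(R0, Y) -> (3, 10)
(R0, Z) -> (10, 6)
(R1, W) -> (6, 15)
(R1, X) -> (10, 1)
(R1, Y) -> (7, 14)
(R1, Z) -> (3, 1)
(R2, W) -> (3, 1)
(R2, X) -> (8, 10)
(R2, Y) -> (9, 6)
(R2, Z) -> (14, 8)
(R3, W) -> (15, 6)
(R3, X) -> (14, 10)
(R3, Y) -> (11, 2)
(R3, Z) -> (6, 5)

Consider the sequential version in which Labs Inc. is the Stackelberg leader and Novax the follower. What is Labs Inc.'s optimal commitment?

R3

Solve by backward induction (Labs Inc. leads).
- R0: Novax compares 9, 5, 10, 6 and picks Y; Labs Inc. would get 3.
- R1: Novax compares 15, 1, 14, 1 and picks W; Labs Inc. would get 6.
- R2: Novax compares 1, 10, 6, 8 and picks X; Labs Inc. would get 8.
- R3: Novax compares 6, 10, 2, 5 and picks X; Labs Inc. would get 14.
Labs Inc.'s induced payoffs are 3, 6, 8, 14, so Labs Inc. commits to R3. Subgame-perfect outcome: (R3, X) with payoffs (14, 10).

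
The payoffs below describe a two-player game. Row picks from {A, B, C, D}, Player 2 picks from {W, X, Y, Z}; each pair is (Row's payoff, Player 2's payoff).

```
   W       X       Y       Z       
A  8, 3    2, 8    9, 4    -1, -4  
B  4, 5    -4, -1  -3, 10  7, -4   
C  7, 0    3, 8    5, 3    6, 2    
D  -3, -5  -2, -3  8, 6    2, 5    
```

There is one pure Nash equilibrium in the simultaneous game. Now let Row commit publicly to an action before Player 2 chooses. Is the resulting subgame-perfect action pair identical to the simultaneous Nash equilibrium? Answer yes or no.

Work backward from Player 2's decision.
- A: Player 2 compares 3, 8, 4, -4 and picks X; Row would get 2.
- B: Player 2 compares 5, -1, 10, -4 and picks Y; Row would get -3.
- C: Player 2 compares 0, 8, 3, 2 and picks X; Row would get 3.
- D: Player 2 compares -5, -3, 6, 5 and picks Y; Row would get 8.
Maximizing over 2, -3, 3, 8, Row chooses D. Subgame-perfect outcome: (D, Y) with payoffs (8, 6).
Under simultaneous play:
Row's best replies: W→A; X→C; Y→A; Z→B.
Player 2's best replies: A→X; B→Y; C→X; D→Y.
Only (C, X) has each player best-responding; Nash payoffs (3, 8).
Sequential outcome (D, Y) differs from the Nash profile (C, X).

no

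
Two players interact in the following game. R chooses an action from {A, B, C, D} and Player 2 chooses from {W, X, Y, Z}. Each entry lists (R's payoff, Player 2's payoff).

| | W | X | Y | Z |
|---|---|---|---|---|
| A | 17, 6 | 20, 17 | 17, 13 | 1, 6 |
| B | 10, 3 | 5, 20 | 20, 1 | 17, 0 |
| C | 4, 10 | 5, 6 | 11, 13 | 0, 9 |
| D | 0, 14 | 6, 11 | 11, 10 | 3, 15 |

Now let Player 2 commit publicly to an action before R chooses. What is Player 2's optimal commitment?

Backward induction with Player 2 moving first.
- W: BR = A, leader payoff 6.
- X: BR = A, leader payoff 17.
- Y: BR = B, leader payoff 1.
- Z: BR = B, leader payoff 0.
Maximizing over 6, 17, 1, 0, Player 2 chooses X. Subgame-perfect outcome: (A, X) with payoffs (20, 17).

X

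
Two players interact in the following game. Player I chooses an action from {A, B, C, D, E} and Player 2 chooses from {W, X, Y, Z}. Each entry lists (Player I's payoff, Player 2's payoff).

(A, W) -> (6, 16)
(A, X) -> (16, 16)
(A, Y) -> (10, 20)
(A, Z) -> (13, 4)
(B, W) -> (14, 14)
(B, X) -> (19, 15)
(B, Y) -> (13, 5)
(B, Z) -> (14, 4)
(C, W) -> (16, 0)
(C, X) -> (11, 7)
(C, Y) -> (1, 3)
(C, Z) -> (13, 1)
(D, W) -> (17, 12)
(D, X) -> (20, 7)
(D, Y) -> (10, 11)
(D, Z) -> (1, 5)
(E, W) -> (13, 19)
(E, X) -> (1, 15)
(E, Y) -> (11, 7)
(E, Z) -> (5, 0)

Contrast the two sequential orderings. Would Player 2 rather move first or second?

second

If Player I leads: Player 2's best replies are A→Y, B→X, C→X, D→W, E→W; Player I's induced payoffs 10, 19, 11, 17, 13; outcome (B, X), payoffs (19, 15).
If Player 2 leads: Player I's best replies are W→D, X→D, Y→B, Z→B; Player 2's induced payoffs 12, 7, 5, 4; outcome (D, W), payoffs (17, 12).
Player 2 gets 12 moving first and 15 moving second, so Player 2 prefers to move second.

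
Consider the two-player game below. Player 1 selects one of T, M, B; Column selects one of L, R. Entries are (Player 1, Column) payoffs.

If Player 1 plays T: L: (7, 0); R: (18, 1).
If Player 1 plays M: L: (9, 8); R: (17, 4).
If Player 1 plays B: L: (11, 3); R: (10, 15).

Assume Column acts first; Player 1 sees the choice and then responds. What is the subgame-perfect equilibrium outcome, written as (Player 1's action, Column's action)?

Player 1 best-responds to each possible Column move:
- L: BR = B, leader payoff 3.
- R: BR = T, leader payoff 1.
Column's induced payoffs are 3, 1, so Column commits to L. Subgame-perfect outcome: (B, L) with payoffs (11, 3).

(B, L)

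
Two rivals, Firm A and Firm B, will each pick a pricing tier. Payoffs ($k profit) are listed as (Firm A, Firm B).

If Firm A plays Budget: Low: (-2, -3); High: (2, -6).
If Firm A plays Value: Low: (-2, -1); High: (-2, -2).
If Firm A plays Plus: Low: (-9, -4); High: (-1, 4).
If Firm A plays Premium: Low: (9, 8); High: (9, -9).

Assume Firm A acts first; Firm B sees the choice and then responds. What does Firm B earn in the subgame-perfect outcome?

8

Solve by backward induction (Firm A leads).
- Budget: Firm B compares -3, -6 and picks Low; Firm A would get -2.
- Value: Firm B compares -1, -2 and picks Low; Firm A would get -2.
- Plus: Firm B compares -4, 4 and picks High; Firm A would get -1.
- Premium: Firm B compares 8, -9 and picks Low; Firm A would get 9.
Firm A's induced payoffs are -2, -2, -1, 9, so Firm A commits to Premium. Subgame-perfect outcome: (Premium, Low) with payoffs (9, 8).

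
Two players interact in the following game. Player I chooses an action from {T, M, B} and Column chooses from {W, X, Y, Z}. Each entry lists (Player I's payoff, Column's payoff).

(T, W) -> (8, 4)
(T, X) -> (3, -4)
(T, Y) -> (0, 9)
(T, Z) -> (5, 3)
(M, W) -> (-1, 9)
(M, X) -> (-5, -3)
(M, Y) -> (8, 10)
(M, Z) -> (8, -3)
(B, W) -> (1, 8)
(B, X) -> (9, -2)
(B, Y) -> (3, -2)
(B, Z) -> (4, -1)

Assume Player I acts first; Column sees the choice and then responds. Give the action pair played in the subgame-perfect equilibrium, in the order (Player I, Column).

Work backward from Column's decision.
- T → Column plays Y (best of 4, -4, 9, 3); Player I gets 0.
- M → Column plays Y (best of 9, -3, 10, -3); Player I gets 8.
- B → Column plays W (best of 8, -2, -2, -1); Player I gets 1.
Among 0, 8, 1, the best is 8 at M. Subgame-perfect outcome: (M, Y) with payoffs (8, 10).

(M, Y)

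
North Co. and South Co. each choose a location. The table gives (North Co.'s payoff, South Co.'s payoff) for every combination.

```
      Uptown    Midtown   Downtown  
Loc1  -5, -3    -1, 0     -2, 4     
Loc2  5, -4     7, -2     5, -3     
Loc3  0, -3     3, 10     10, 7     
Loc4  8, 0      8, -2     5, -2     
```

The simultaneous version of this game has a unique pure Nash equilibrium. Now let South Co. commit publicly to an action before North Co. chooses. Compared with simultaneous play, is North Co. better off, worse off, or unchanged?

better off

Work backward from North Co.'s decision.
- Uptown: BR = Loc4, leader payoff 0.
- Midtown: BR = Loc4, leader payoff -2.
- Downtown: BR = Loc3, leader payoff 7.
Maximizing over 0, -2, 7, South Co. chooses Downtown. Subgame-perfect outcome: (Loc3, Downtown) with payoffs (10, 7).
For the simultaneous game, intersect best replies.
North Co.'s best replies: Uptown→Loc4; Midtown→Loc4; Downtown→Loc3.
South Co.'s best replies: Loc1→Downtown; Loc2→Midtown; Loc3→Midtown; Loc4→Uptown.
Only (Loc4, Uptown) has each player best-responding; Nash payoffs (8, 0).
North Co. earns 10 sequentially versus 8 at the Nash outcome: better off.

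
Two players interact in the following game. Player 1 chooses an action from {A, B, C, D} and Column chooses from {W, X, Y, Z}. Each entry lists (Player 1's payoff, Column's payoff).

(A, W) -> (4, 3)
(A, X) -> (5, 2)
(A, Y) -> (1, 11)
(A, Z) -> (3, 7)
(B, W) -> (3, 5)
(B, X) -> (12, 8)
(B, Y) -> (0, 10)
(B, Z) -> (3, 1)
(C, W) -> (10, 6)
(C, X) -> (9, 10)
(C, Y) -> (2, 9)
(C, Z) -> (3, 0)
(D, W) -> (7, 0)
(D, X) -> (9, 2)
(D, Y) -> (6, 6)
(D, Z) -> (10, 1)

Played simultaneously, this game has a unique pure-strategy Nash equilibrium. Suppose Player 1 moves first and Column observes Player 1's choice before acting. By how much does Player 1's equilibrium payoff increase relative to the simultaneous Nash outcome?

Backward induction with Player 1 moving first.
- A: BR = Y, leader payoff 1.
- B: BR = Y, leader payoff 0.
- C: BR = X, leader payoff 9.
- D: BR = Y, leader payoff 6.
Player 1's induced payoffs are 1, 0, 9, 6, so Player 1 commits to C. Subgame-perfect outcome: (C, X) with payoffs (9, 10).
Now find the simultaneous Nash equilibrium.
Player 1's best replies: W→C; X→B; Y→D; Z→D.
Column's best replies: A→Y; B→Y; C→X; D→Y.
The unique mutual best reply is (D, Y), giving (6, 6).
Player 1's commitment gain: 9 − 6 = 3.

3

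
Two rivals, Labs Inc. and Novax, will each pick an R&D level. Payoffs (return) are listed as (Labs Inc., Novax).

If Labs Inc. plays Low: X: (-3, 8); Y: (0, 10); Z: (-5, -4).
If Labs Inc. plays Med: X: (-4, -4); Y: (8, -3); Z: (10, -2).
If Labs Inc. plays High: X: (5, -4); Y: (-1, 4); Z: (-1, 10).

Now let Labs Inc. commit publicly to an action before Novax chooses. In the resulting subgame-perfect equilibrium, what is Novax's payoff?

Novax best-responds to each possible Labs Inc. move:
- Low: BR = Y, leader payoff 0.
- Med: BR = Z, leader payoff 10.
- High: BR = Z, leader payoff -1.
Labs Inc.'s induced payoffs are 0, 10, -1, so Labs Inc. commits to Med. Subgame-perfect outcome: (Med, Z) with payoffs (10, -2).

-2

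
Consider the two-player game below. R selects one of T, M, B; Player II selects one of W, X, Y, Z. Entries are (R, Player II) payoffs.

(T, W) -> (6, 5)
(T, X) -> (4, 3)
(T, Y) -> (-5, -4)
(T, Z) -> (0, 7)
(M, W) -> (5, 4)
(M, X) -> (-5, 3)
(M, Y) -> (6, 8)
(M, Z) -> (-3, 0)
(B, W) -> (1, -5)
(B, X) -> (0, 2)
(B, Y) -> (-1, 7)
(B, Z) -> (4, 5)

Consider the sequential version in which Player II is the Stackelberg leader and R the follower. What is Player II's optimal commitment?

Y

Work backward from R's decision.
- W → R plays T (best of 6, 5, 1); Player II gets 5.
- X → R plays T (best of 4, -5, 0); Player II gets 3.
- Y → R plays M (best of -5, 6, -1); Player II gets 8.
- Z → R plays B (best of 0, -3, 4); Player II gets 5.
Among 5, 3, 8, 5, the best is 8 at Y. Subgame-perfect outcome: (M, Y) with payoffs (6, 8).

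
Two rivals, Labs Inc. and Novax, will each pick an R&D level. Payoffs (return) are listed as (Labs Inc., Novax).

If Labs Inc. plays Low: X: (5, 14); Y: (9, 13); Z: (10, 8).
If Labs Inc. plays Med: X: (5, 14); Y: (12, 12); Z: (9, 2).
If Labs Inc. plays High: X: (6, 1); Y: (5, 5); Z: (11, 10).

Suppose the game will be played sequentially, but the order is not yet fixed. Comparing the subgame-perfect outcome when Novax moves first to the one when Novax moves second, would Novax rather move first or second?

first

If Labs Inc. leads: Novax's best replies are Low→X, Med→X, High→Z; Labs Inc.'s induced payoffs 5, 5, 11; outcome (High, Z), payoffs (11, 10).
If Novax leads: Labs Inc.'s best replies are X→High, Y→Med, Z→High; Novax's induced payoffs 1, 12, 10; outcome (Med, Y), payoffs (12, 12).
Novax gets 12 moving first and 10 moving second, so Novax prefers to move first.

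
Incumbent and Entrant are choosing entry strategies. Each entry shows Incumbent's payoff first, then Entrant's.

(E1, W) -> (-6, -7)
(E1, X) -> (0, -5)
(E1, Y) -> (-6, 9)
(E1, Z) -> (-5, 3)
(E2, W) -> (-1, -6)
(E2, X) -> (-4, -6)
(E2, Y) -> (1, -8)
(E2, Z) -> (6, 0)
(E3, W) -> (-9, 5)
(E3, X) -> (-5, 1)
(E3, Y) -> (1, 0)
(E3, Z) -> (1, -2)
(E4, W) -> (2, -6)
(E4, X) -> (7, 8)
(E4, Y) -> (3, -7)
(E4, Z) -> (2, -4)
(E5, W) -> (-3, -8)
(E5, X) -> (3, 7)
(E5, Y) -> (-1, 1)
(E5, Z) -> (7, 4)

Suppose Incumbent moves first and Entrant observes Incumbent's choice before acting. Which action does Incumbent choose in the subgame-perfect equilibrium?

Work backward from Entrant's decision.
- E1: Entrant compares -7, -5, 9, 3 and picks Y; Incumbent would get -6.
- E2: Entrant compares -6, -6, -8, 0 and picks Z; Incumbent would get 6.
- E3: Entrant compares 5, 1, 0, -2 and picks W; Incumbent would get -9.
- E4: Entrant compares -6, 8, -7, -4 and picks X; Incumbent would get 7.
- E5: Entrant compares -8, 7, 1, 4 and picks X; Incumbent would get 3.
Incumbent's induced payoffs are -6, 6, -9, 7, 3, so Incumbent commits to E4. Subgame-perfect outcome: (E4, X) with payoffs (7, 8).

E4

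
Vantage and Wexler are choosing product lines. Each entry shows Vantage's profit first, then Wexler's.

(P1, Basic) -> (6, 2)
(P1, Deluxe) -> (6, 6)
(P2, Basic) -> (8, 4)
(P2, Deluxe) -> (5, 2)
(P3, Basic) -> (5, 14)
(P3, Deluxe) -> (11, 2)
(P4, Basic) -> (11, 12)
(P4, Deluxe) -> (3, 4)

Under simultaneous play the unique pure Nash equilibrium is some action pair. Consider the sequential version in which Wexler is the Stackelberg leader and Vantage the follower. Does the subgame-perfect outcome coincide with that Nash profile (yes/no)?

yes

Backward induction with Wexler moving first.
- Basic: Vantage compares 6, 8, 5, 11 and picks P4; Wexler would get 12.
- Deluxe: Vantage compares 6, 5, 11, 3 and picks P3; Wexler would get 2.
Among 12, 2, the best is 12 at Basic. Subgame-perfect outcome: (P4, Basic) with payoffs (11, 12).
Under simultaneous play:
Vantage's best replies: Basic→P4; Deluxe→P3.
Wexler's best replies: P1→Deluxe; P2→Basic; P3→Basic; P4→Basic.
Only (P4, Basic) has each player best-responding; Nash payoffs (11, 12).
Sequential outcome (P4, Basic) coincides with the Nash profile (P4, Basic).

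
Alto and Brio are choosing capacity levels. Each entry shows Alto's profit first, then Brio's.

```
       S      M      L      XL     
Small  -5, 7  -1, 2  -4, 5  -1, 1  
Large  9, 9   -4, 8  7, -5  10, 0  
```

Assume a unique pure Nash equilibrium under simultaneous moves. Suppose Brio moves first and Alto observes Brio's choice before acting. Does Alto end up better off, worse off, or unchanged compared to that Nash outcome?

Backward induction with Brio moving first.
- S: BR = Large, leader payoff 9.
- M: BR = Small, leader payoff 2.
- L: BR = Large, leader payoff -5.
- XL: BR = Large, leader payoff 0.
Among 9, 2, -5, 0, the best is 9 at S. Subgame-perfect outcome: (Large, S) with payoffs (9, 9).
Now find the simultaneous Nash equilibrium.
Alto's best replies: S→Large; M→Small; L→Large; XL→Large.
Brio's best replies: Small→S; Large→S.
The unique mutual best reply is (Large, S), giving (9, 9).
Alto earns 9 sequentially versus 9 at the Nash outcome: unchanged.

unchanged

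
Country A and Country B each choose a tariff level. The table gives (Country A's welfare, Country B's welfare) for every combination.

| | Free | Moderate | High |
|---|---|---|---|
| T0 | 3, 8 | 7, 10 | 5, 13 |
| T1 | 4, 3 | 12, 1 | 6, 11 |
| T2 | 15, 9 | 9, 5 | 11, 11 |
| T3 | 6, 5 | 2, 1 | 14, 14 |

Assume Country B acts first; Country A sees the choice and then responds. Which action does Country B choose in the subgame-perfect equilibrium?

Country A best-responds to each possible Country B move:
- Free → Country A plays T2 (best of 3, 4, 15, 6); Country B gets 9.
- Moderate → Country A plays T1 (best of 7, 12, 9, 2); Country B gets 1.
- High → Country A plays T3 (best of 5, 6, 11, 14); Country B gets 14.
Among 9, 1, 14, the best is 14 at High. Subgame-perfect outcome: (T3, High) with payoffs (14, 14).

High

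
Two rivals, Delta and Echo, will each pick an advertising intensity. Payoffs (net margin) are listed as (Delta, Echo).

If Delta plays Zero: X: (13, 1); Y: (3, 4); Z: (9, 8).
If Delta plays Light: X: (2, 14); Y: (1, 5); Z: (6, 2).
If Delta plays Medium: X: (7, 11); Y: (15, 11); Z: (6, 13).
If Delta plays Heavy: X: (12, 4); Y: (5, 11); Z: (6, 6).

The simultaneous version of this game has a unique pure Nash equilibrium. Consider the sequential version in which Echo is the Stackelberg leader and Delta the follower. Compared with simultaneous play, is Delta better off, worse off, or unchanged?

Solve by backward induction (Echo leads).
- X: Delta compares 13, 2, 7, 12 and picks Zero; Echo would get 1.
- Y: Delta compares 3, 1, 15, 5 and picks Medium; Echo would get 11.
- Z: Delta compares 9, 6, 6, 6 and picks Zero; Echo would get 8.
Among 1, 11, 8, the best is 11 at Y. Subgame-perfect outcome: (Medium, Y) with payoffs (15, 11).
For the simultaneous game, intersect best replies.
Delta's best replies: X→Zero; Y→Medium; Z→Zero.
Echo's best replies: Zero→Z; Light→X; Medium→Z; Heavy→Y.
Only (Zero, Z) has each player best-responding; Nash payoffs (9, 8).
Delta earns 15 sequentially versus 9 at the Nash outcome: better off.

better off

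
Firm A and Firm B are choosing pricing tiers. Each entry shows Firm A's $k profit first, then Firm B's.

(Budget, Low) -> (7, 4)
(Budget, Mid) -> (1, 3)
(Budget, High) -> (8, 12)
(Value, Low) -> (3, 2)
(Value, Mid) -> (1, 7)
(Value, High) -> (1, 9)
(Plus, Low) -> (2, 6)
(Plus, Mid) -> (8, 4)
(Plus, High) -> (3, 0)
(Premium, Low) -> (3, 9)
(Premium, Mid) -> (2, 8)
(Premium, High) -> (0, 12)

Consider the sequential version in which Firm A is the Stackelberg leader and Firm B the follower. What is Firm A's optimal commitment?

Budget

Solve by backward induction (Firm A leads).
- Budget: BR = High, leader payoff 8.
- Value: BR = High, leader payoff 1.
- Plus: BR = Low, leader payoff 2.
- Premium: BR = High, leader payoff 0.
Among 8, 1, 2, 0, the best is 8 at Budget. Subgame-perfect outcome: (Budget, High) with payoffs (8, 12).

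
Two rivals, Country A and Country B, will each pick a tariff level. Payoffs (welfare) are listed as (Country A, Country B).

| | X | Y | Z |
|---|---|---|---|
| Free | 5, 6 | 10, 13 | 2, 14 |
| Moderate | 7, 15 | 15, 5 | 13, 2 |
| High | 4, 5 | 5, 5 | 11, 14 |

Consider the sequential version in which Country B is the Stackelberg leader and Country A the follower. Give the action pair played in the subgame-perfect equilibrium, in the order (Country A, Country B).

Country A best-responds to each possible Country B move:
- X: BR = Moderate, leader payoff 15.
- Y: BR = Moderate, leader payoff 5.
- Z: BR = Moderate, leader payoff 2.
Country B's induced payoffs are 15, 5, 2, so Country B commits to X. Subgame-perfect outcome: (Moderate, X) with payoffs (7, 15).

(Moderate, X)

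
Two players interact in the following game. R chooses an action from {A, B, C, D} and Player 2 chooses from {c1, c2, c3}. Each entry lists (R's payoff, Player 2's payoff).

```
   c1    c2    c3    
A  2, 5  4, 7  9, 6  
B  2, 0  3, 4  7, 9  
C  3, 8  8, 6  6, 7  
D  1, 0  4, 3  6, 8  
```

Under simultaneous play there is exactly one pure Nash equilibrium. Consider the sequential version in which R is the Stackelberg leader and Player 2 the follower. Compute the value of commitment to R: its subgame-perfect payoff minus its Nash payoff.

Solve by backward induction (R leads).
- A: BR = c2, leader payoff 4.
- B: BR = c3, leader payoff 7.
- C: BR = c1, leader payoff 3.
- D: BR = c3, leader payoff 6.
R's induced payoffs are 4, 7, 3, 6, so R commits to B. Subgame-perfect outcome: (B, c3) with payoffs (7, 9).
For the simultaneous game, intersect best replies.
R's best replies: c1→C; c2→C; c3→A.
Player 2's best replies: A→c2; B→c3; C→c1; D→c3.
The unique mutual best reply is (C, c1), giving (3, 8).
R's commitment gain: 7 − 3 = 4.

4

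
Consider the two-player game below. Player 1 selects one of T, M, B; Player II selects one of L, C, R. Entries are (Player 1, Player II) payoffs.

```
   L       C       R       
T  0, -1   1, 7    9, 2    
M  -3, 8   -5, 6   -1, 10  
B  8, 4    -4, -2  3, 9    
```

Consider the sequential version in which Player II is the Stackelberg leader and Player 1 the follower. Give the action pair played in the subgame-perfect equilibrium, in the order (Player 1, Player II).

Backward induction with Player II moving first.
- L → Player 1 plays B (best of 0, -3, 8); Player II gets 4.
- C → Player 1 plays T (best of 1, -5, -4); Player II gets 7.
- R → Player 1 plays T (best of 9, -1, 3); Player II gets 2.
Player II's induced payoffs are 4, 7, 2, so Player II commits to C. Subgame-perfect outcome: (T, C) with payoffs (1, 7).

(T, C)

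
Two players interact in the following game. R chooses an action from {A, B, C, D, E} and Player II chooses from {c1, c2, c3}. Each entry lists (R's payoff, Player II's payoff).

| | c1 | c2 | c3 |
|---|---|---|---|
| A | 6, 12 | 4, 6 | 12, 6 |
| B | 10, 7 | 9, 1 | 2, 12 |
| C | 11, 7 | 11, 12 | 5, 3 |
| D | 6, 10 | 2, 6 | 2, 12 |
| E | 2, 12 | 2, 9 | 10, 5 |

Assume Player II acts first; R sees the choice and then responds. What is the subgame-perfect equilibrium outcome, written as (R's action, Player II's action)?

Work backward from R's decision.
- c1: R compares 6, 10, 11, 6, 2 and picks C; Player II would get 7.
- c2: R compares 4, 9, 11, 2, 2 and picks C; Player II would get 12.
- c3: R compares 12, 2, 5, 2, 10 and picks A; Player II would get 6.
Player II's induced payoffs are 7, 12, 6, so Player II commits to c2. Subgame-perfect outcome: (C, c2) with payoffs (11, 12).

(C, c2)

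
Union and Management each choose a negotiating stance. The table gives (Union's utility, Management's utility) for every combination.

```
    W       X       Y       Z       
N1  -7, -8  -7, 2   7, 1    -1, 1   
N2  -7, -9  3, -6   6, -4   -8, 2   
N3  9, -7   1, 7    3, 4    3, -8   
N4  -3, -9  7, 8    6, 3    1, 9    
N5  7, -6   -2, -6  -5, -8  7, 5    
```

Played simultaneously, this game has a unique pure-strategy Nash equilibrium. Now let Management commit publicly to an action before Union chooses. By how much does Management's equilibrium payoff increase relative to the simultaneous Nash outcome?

Solve by backward induction (Management leads).
- W → Union plays N3 (best of -7, -7, 9, -3, 7); Management gets -7.
- X → Union plays N4 (best of -7, 3, 1, 7, -2); Management gets 8.
- Y → Union plays N1 (best of 7, 6, 3, 6, -5); Management gets 1.
- Z → Union plays N5 (best of -1, -8, 3, 1, 7); Management gets 5.
Among -7, 8, 1, 5, the best is 8 at X. Subgame-perfect outcome: (N4, X) with payoffs (7, 8).
Under simultaneous play:
Union's best replies: W→N3; X→N4; Y→N1; Z→N5.
Management's best replies: N1→X; N2→Z; N3→X; N4→Z; N5→Z.
Only (N5, Z) has each player best-responding; Nash payoffs (7, 5).
Management's commitment gain: 8 − 5 = 3.

3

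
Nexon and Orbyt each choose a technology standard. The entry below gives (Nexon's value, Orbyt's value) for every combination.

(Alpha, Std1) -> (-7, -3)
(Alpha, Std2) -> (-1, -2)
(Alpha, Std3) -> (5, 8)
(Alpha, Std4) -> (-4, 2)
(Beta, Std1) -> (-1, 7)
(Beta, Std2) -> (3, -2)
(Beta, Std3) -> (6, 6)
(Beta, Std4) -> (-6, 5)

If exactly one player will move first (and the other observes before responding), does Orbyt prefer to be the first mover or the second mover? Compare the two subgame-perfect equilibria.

second

If Nexon leads: Orbyt's best replies are Alpha→Std3, Beta→Std1; Nexon's induced payoffs 5, -1; outcome (Alpha, Std3), payoffs (5, 8).
If Orbyt leads: Nexon's best replies are Std1→Beta, Std2→Beta, Std3→Beta, Std4→Alpha; Orbyt's induced payoffs 7, -2, 6, 2; outcome (Beta, Std1), payoffs (-1, 7).
Orbyt gets 7 moving first and 8 moving second, so Orbyt prefers to move second.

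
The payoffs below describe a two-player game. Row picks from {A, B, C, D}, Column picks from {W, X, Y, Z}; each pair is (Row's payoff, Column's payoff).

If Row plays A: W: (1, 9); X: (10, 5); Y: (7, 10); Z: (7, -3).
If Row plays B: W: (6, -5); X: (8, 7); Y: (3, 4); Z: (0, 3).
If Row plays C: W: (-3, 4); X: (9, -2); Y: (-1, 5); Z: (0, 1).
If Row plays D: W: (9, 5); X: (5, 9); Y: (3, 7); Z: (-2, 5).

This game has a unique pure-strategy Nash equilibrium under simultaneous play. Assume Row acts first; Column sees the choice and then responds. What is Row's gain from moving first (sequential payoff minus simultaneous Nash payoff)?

Backward induction with Row moving first.
- A: BR = Y, leader payoff 7.
- B: BR = X, leader payoff 8.
- C: BR = Y, leader payoff -1.
- D: BR = X, leader payoff 5.
Among 7, 8, -1, 5, the best is 8 at B. Subgame-perfect outcome: (B, X) with payoffs (8, 7).
Under simultaneous play:
Row's best replies: W→D; X→A; Y→A; Z→A.
Column's best replies: A→Y; B→X; C→Y; D→X.
Only (A, Y) has each player best-responding; Nash payoffs (7, 10).
Row's commitment gain: 8 − 7 = 1.

1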